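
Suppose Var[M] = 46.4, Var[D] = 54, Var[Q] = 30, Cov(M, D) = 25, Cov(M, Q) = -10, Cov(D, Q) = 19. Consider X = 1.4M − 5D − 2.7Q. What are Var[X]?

Var[X] = a²·Var[M] + b²·Var[D] + c²·Var[Q] + 2ab·Cov(M, D) + 2ac·Cov(M, Q) + 2bc·Cov(D, Q), with a = 1.4, b = -5, c = -2.7.
= 90.944 + 1350 + 218.7 + (-350) + 75.6 + 513
= 1898.244.

Var[X] = 1898.244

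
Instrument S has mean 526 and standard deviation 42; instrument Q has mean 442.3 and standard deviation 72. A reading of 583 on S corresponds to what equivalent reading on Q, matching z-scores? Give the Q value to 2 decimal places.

z = (583 − 526)/42 ≈ 1.3571.
Q = 442.3 + z·72 = 442.3 + (583 − 526)·72/42 ≈ 540.01.

Q = 540.01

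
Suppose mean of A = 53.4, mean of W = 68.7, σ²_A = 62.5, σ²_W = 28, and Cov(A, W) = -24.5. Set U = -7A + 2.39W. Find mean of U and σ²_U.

mean of U = -209.607, σ²_U = 4042.2088

mean of U = (-7)·mean of A + 2.39·mean of W = (-7)·53.4 + 2.39·68.7 = -209.607.
σ²_U = a²·σ²_A + b²·σ²_W + 2ab·Cov(A, W) with a = -7, b = 2.39.
= (-7)²·62.5 + 2.39²·28 + 2·(-7)·2.39·(-24.5)
= 3062.5 + 159.9388 + 819.77 = 4042.2088.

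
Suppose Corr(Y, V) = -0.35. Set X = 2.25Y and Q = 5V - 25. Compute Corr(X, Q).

Corr(X, Q) = -0.35

Linear rescalings preserve correlation up to sign; here the slopes 2.25 and 5 have the same sign, so Corr(X, Q) = Corr(Y, V) = -0.35.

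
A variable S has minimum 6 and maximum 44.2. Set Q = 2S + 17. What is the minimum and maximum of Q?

a = 2 > 0, so min(Q) = a·min(S)+b = 2·6 + 17 = 29 and max(Q) = 2·44.2 + 17 = 105.4.

min(Q) = 29, max(Q) = 105.4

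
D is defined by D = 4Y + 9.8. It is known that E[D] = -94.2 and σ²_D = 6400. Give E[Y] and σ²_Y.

From D = 4Y + 9.8: E[D] = a·E[Y] + b, so E[Y] = (E[D] − b)/a = (-94.2 − 9.8)/4 = -26.
σ²_D = a²·σ²_Y, so σ²_Y = 6400/4² = 400.

E[Y] = -26, σ²_Y = 400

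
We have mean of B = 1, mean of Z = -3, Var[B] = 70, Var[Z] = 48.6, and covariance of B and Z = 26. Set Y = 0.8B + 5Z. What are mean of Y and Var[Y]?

mean of Y = 0.8·mean of B + 5·mean of Z = 0.8·1 + 5·(-3) = -14.2.
Var[Y] = a²·Var[B] + b²·Var[Z] + 2ab·covariance of B and Z with a = 0.8, b = 5.
= 0.8²·70 + 5²·48.6 + 2·0.8·5·26
= 44.8 + 1215 + 208 = 1467.8.

mean of Y = -14.2, Var[Y] = 1467.8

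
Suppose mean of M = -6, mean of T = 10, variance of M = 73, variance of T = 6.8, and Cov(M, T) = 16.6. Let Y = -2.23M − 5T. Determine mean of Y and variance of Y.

mean of Y = (-2.23)·mean of M + (-5)·mean of T = (-2.23)·(-6) + (-5)·10 = -36.62.
variance of Y = a²·variance of M + b²·variance of T + 2ab·Cov(M, T) with a = -2.23, b = -5.
= (-2.23)²·73 + (-5)²·6.8 + 2·(-2.23)·(-5)·16.6
= 363.0217 + 170 + 370.18 = 903.2017.

mean of Y = -36.62, variance of Y = 903.2017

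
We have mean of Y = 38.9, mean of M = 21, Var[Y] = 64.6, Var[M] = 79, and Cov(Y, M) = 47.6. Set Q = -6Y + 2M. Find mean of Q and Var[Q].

mean of Q = (-6)·mean of Y + 2·mean of M = (-6)·38.9 + 2·21 = -191.4.
Var[Q] = a²·Var[Y] + b²·Var[M] + 2ab·Cov(Y, M) with a = -6, b = 2.
= (-6)²·64.6 + 2²·79 + 2·(-6)·2·47.6
= 2325.6 + 316 + (-1142.4) = 1499.2.

mean of Q = -191.4, Var[Q] = 1499.2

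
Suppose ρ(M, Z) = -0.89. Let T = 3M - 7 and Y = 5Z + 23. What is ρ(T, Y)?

ρ(T, Y) = -0.89

Linear rescalings preserve correlation up to sign; here the slopes 3 and 5 have the same sign, so ρ(T, Y) = ρ(M, Z) = -0.89.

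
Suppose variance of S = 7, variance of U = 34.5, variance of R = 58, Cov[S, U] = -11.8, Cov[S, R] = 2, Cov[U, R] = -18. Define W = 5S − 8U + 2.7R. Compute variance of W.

variance of W = a²·variance of S + b²·variance of U + c²·variance of R + 2ab·Cov[S, U] + 2ac·Cov[S, R] + 2bc·Cov[U, R], with a = 5, b = -8, c = 2.7.
= 175 + 2208 + 422.82 + 944 + 54 + 777.6
= 4581.42.

variance of W = 4581.42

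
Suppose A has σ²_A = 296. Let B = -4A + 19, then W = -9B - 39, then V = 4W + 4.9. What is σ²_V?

σ²_V = 6137856

σ²_B = (-4)²·296 = 4736.
σ²_W = (-9)²·4736 = 383616.
σ²_V = 4²·383616 = 6137856.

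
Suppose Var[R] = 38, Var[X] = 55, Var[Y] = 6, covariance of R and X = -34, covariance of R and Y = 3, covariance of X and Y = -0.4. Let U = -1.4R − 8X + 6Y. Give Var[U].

Var[U] = 3036.88

Var[U] = a²·Var[R] + b²·Var[X] + c²·Var[Y] + 2ab·covariance of R and X + 2ac·covariance of R and Y + 2bc·covariance of X and Y, with a = -1.4, b = -8, c = 6.
= 74.48 + 3520 + 216 + (-761.6) + (-50.4) + 38.4
= 3036.88.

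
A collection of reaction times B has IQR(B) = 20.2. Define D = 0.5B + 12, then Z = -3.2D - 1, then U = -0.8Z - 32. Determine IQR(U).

IQR(U) = 25.856

IQR(D) = |0.5|·20.2 = 10.1.
IQR(Z) = |-3.2|·10.1 = 32.32.
IQR(U) = |-0.8|·32.32 = 25.856.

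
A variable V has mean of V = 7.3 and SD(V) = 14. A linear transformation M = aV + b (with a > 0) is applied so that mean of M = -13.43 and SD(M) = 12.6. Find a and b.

a = 0.9, b = -20

SD(M) = a·SD(V) (a > 0), so a = 12.6/14 = 0.9.
mean of M = a·mean of V + b, so b = -13.43 − 0.9·7.3 = -20.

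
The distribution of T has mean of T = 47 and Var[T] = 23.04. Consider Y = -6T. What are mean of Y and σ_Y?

mean of Y = -282, σ_Y = 28.8

Y = -6T is linear with a = -6, b = 0.
mean of Y = a·mean of T + b = (-6)·47 = -282.
σ_T = √23.04 = 4.8.
σ_Y = |a|·σ_T = |-6|·4.8 = 28.8.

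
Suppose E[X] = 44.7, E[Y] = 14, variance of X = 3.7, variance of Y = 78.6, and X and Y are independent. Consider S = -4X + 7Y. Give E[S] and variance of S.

E[S] = (-4)·E[X] + 7·E[Y] = (-4)·44.7 + 7·14 = -80.8.
variance of S = a²·variance of X + b²·variance of Y + 2ab·Cov(X, Y) with a = -4, b = 7.
Independence gives Cov(X, Y) = 0.
= (-4)²·3.7 + 7²·78.6 + 2·(-4)·7·0
= 59.2 + 3851.4 + 0 = 3910.6.

E[S] = -80.8, variance of S = 3910.6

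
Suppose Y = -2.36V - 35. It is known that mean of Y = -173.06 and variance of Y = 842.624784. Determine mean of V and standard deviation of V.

mean of V = 58.5, standard deviation of V = 12.3

From Y = -2.36V - 35: mean of Y = a·mean of V + b, so mean of V = (mean of Y − b)/a = (-173.06 − (-35))/(-2.36) = 58.5.
standard deviation of Y = √842.624784 = 29.028.
standard deviation of Y = |a|·standard deviation of V, so standard deviation of V = 29.028/|-2.36| = 12.3.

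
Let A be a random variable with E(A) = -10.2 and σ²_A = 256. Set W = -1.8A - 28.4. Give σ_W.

W = -1.8A - 28.4 is linear with a = -1.8, b = -28.4.
σ_A = √256 = 16.
σ_W = |a|·σ_A = |-1.8|·16 = 28.8.

σ_W = 28.8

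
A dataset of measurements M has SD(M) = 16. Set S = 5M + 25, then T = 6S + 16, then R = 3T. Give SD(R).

SD(R) = 1440

SD(S) = |5|·16 = 80.
SD(T) = |6|·80 = 480.
SD(R) = |3|·480 = 1440.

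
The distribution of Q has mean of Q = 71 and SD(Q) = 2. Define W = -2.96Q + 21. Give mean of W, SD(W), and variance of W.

mean of W = -189.16, SD(W) = 5.92, variance of W = 35.0464

W = -2.96Q + 21 is linear with a = -2.96, b = 21.
mean of W = a·mean of Q + b = (-2.96)·71 + 21 = -189.16.
SD(W) = |a|·SD(Q) = |-2.96|·2 = 5.92.
variance of Q = 2² = 4.
variance of W = a²·variance of Q = (-2.96)²·4 = 35.0464 (the additive constant 21 does not affect variance).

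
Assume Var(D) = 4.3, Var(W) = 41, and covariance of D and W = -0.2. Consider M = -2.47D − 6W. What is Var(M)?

Var(M) = a²·Var(D) + b²·Var(W) + 2ab·covariance of D and W with a = -2.47, b = -6.
= (-2.47)²·4.3 + (-6)²·41 + 2·(-2.47)·(-6)·(-0.2)
= 26.23387 + 1476 + (-5.928) = 1496.30587.

Var(M) = 1496.30587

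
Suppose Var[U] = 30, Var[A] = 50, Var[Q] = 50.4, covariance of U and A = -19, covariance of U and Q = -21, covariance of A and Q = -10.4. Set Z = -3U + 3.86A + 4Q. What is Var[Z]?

Var[Z] = 2444.268

Var[Z] = a²·Var[U] + b²·Var[A] + c²·Var[Q] + 2ab·covariance of U and A + 2ac·covariance of U and Q + 2bc·covariance of A and Q, with a = -3, b = 3.86, c = 4.
= 270 + 744.98 + 806.4 + 440.04 + 504 + (-321.152)
= 2444.268.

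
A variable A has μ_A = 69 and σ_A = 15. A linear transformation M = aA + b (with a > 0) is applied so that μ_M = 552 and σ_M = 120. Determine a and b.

a = 8, b = 0

σ_M = a·σ_A (a > 0), so a = 120/15 = 8.
μ_M = a·μ_A + b, so b = 552 − 8·69 = 0.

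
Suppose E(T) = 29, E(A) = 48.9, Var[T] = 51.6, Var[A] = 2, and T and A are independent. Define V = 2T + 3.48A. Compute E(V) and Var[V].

E(V) = 228.172, Var[V] = 230.6208

E(V) = 2·E(T) + 3.48·E(A) = 2·29 + 3.48·48.9 = 228.172.
Var[V] = a²·Var[T] + b²·Var[A] + 2ab·covariance of T and A with a = 2, b = 3.48.
Independence gives covariance of T and A = 0.
= 2²·51.6 + 3.48²·2 + 2·2·3.48·0
= 206.4 + 24.2208 + 0 = 230.6208.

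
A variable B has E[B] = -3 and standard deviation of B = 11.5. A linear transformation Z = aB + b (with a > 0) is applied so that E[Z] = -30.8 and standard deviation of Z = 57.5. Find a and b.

standard deviation of Z = a·standard deviation of B (a > 0), so a = 57.5/11.5 = 5.
E[Z] = a·E[B] + b, so b = -30.8 − 5·(-3) = -15.8.

a = 5, b = -15.8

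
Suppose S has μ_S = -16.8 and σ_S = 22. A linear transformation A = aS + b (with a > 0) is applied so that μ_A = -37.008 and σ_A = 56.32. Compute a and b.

a = 2.56, b = 6

σ_A = a·σ_S (a > 0), so a = 56.32/22 = 2.56.
μ_A = a·μ_S + b, so b = -37.008 − 2.56·(-16.8) = 6.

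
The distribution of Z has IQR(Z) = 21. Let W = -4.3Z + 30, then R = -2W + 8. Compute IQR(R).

IQR(W) = |-4.3|·21 = 90.3.
IQR(R) = |-2|·90.3 = 180.6.

IQR(R) = 180.6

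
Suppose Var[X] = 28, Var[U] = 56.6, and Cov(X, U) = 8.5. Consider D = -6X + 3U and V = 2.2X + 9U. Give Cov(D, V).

Cov(D, V) = 755.7

By bilinearity, Cov(D, V) = ac·Var[X] + bd·Var[U] + (ad+bc)·Cov(X, U), with a=-6, b=3, c=2.2, d=9.
ac·Var[X] = (-6)·2.2·28 = -369.6
bd·Var[U] = 3·9·56.6 = 1528.2
(ad+bc)·Cov(X, U) = (-47.4)·8.5 = -402.9
Cov(D, V) = -369.6 + 1528.2 + (-402.9) = 755.7.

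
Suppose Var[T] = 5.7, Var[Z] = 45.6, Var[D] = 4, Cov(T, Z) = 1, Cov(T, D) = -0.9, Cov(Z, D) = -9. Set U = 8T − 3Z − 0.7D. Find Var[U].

Var[U] = a²·Var[T] + b²·Var[Z] + c²·Var[D] + 2ab·Cov(T, Z) + 2ac·Cov(T, D) + 2bc·Cov(Z, D), with a = 8, b = -3, c = -0.7.
= 364.8 + 410.4 + 1.96 + (-48) + 10.08 + (-37.8)
= 701.44.

Var[U] = 701.44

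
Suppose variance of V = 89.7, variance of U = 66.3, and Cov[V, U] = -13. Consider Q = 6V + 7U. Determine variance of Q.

variance of Q = a²·variance of V + b²·variance of U + 2ab·Cov[V, U] with a = 6, b = 7.
= 6²·89.7 + 7²·66.3 + 2·6·7·(-13)
= 3229.2 + 3248.7 + (-1092) = 5385.9.

variance of Q = 5385.9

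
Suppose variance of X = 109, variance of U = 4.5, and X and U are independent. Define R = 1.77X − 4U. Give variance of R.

variance of R = 413.4861

variance of R = a²·variance of X + b²·variance of U + 2ab·Cov(X, U) with a = 1.77, b = -4.
Independence gives Cov(X, U) = 0.
= 1.77²·109 + (-4)²·4.5 + 2·1.77·(-4)·0
= 341.4861 + 72 + 0 = 413.4861.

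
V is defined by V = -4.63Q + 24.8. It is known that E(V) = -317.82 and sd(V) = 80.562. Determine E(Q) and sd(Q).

E(Q) = 74, sd(Q) = 17.4

From V = -4.63Q + 24.8: E(V) = a·E(Q) + b, so E(Q) = (E(V) − b)/a = (-317.82 − 24.8)/(-4.63) = 74.
sd(V) = |a|·sd(Q), so sd(Q) = 80.562/|-4.63| = 17.4.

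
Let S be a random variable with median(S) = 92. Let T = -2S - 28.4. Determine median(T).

A linear map preserves order up to sign, so median(T) = a·median(S) + b = (-2)·92 + (-28.4) = -212.4.

median(T) = -212.4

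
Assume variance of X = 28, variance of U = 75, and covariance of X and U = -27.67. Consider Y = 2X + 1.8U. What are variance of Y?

variance of Y = 155.776

variance of Y = a²·variance of X + b²·variance of U + 2ab·covariance of X and U with a = 2, b = 1.8.
= 2²·28 + 1.8²·75 + 2·2·1.8·(-27.67)
= 112 + 243 + (-199.224) = 155.776.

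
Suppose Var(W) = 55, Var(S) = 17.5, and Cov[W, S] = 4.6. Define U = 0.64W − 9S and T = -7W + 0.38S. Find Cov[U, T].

Cov[U, T] = -15.33128

By bilinearity, Cov[U, T] = ac·Var(W) + bd·Var(S) + (ad+bc)·Cov[W, S], with a=0.64, b=-9, c=-7, d=0.38.
ac·Var(W) = 0.64·(-7)·55 = -246.4
bd·Var(S) = (-9)·0.38·17.5 = -59.85
(ad+bc)·Cov[W, S] = (63.2432)·4.6 = 290.91872
Cov[U, T] = -246.4 + (-59.85) + 290.91872 = -15.33128.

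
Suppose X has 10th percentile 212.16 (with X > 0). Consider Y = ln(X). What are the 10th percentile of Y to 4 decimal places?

ln(X) is increasing, so P_{10}(Y) = g(P_{10}(X)) ≈ 5.3573.

10th percentile of Y = 5.3573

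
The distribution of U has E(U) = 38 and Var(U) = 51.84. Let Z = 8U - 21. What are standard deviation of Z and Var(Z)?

Z = 8U - 21 is linear with a = 8, b = -21.
standard deviation of U = √51.84 = 7.2.
standard deviation of Z = |a|·standard deviation of U = |8|·7.2 = 57.6.
Var(Z) = a²·Var(U) = 8²·51.84 = 3317.76 (the additive constant -21 does not affect variance).

standard deviation of Z = 57.6, Var(Z) = 3317.76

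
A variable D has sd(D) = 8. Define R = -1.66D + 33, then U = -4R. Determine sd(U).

sd(R) = |-1.66|·8 = 13.28.
sd(U) = |-4|·13.28 = 53.12.

sd(U) = 53.12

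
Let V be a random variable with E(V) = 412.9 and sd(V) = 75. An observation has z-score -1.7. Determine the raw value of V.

V = E(V) + z·sd(V) = 412.9 + (-1.7)·75 = 285.4.

V = 285.4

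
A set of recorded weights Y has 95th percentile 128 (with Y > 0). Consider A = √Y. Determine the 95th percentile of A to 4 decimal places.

√Y is increasing, so P_{95}(A) = g(P_{95}(Y)) ≈ 11.3137.

95th percentile of A = 11.3137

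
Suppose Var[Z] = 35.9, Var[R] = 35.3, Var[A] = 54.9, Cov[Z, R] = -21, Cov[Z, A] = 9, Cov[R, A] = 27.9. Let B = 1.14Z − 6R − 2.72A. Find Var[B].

Var[B] = 2865.7494

Var[B] = a²·Var[Z] + b²·Var[R] + c²·Var[A] + 2ab·Cov[Z, R] + 2ac·Cov[Z, A] + 2bc·Cov[R, A], with a = 1.14, b = -6, c = -2.72.
= 46.65564 + 1270.8 + 406.17216 + 287.28 + (-55.8144) + 910.656
= 2865.7494.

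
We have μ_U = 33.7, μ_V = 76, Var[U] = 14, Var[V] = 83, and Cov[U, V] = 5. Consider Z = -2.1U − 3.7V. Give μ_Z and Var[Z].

μ_Z = (-2.1)·μ_U + (-3.7)·μ_V = (-2.1)·33.7 + (-3.7)·76 = -351.97.
Var[Z] = a²·Var[U] + b²·Var[V] + 2ab·Cov[U, V] with a = -2.1, b = -3.7.
= (-2.1)²·14 + (-3.7)²·83 + 2·(-2.1)·(-3.7)·5
= 61.74 + 1136.27 + 77.7 = 1275.71.

μ_Z = -351.97, Var[Z] = 1275.71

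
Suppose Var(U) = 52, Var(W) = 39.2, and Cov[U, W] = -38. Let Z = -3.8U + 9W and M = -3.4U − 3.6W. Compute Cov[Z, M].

Cov[Z, M] = 44.72

By bilinearity, Cov[Z, M] = ac·Var(U) + bd·Var(W) + (ad+bc)·Cov[U, W], with a=-3.8, b=9, c=-3.4, d=-3.6.
ac·Var(U) = (-3.8)·(-3.4)·52 = 671.84
bd·Var(W) = 9·(-3.6)·39.2 = -1270.08
(ad+bc)·Cov[U, W] = (-16.92)·(-38) = 642.96
Cov[Z, M] = 671.84 + (-1270.08) + 642.96 = 44.72.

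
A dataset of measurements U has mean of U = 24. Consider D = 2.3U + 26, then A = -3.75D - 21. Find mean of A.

mean of A = -325.5

mean of D = 2.3·24 + 26 = 81.2.
mean of A = (-3.75)·81.2 + (-21) = -325.5.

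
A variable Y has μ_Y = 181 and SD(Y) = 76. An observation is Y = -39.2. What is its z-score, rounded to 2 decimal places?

z = (Y − μ_Y) / SD(Y) = (-39.2 − 181) / 76 ≈ -2.90.

z = -2.90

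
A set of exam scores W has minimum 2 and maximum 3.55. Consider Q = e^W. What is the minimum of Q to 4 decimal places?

e^W is increasing on this domain, so min(Q) comes from min(W) = 2: min(Q) = exp(2) ≈ 7.3891.

min(Q) = 7.3891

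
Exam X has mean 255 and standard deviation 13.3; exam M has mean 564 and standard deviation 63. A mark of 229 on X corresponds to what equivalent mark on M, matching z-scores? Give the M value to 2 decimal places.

M = 440.84

z = (229 − 255)/13.3 ≈ -1.9549.
M = 564 + z·63 = 564 + (229 − 255)·63/13.3 ≈ 440.84.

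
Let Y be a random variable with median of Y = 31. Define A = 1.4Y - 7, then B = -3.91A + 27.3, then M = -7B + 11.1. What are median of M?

median of A = 1.4·31 + (-7) = 36.4.
median of B = (-3.91)·36.4 + 27.3 = -115.024.
median of M = (-7)·(-115.024) + 11.1 = 816.268.

median of M = 816.268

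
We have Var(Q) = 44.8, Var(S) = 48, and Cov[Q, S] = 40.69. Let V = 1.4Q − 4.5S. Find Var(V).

Var(V) = a²·Var(Q) + b²·Var(S) + 2ab·Cov[Q, S] with a = 1.4, b = -4.5.
= 1.4²·44.8 + (-4.5)²·48 + 2·1.4·(-4.5)·40.69
= 87.808 + 972 + (-512.694) = 547.114.

Var(V) = 547.114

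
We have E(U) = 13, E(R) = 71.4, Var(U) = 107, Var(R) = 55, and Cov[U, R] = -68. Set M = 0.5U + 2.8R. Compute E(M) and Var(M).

E(M) = 0.5·E(U) + 2.8·E(R) = 0.5·13 + 2.8·71.4 = 206.42.
Var(M) = a²·Var(U) + b²·Var(R) + 2ab·Cov[U, R] with a = 0.5, b = 2.8.
= 0.5²·107 + 2.8²·55 + 2·0.5·2.8·(-68)
= 26.75 + 431.2 + (-190.4) = 267.55.

E(M) = 206.42, Var(M) = 267.55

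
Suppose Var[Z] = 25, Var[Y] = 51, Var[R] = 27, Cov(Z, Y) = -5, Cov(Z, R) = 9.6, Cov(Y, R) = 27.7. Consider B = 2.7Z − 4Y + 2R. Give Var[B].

Var[B] = a²·Var[Z] + b²·Var[Y] + c²·Var[R] + 2ab·Cov(Z, Y) + 2ac·Cov(Z, R) + 2bc·Cov(Y, R), with a = 2.7, b = -4, c = 2.
= 182.25 + 816 + 108 + 108 + 103.68 + (-443.2)
= 874.73.

Var[B] = 874.73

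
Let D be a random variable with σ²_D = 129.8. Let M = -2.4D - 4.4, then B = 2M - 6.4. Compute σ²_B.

σ²_M = (-2.4)²·129.8 = 747.648.
σ²_B = 2²·747.648 = 2990.592.

σ²_B = 2990.592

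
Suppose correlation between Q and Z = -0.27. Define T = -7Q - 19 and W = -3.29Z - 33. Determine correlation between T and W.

Linear rescalings preserve correlation up to sign; here the slopes -7 and -3.29 have the same sign, so correlation between T and W = correlation between Q and Z = -0.27.

correlation between T and W = -0.27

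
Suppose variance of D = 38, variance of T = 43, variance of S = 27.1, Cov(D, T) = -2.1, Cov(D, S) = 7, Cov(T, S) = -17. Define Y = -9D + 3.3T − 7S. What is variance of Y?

variance of Y = a²·variance of D + b²·variance of T + c²·variance of S + 2ab·Cov(D, T) + 2ac·Cov(D, S) + 2bc·Cov(T, S), with a = -9, b = 3.3, c = -7.
= 3078 + 468.27 + 1327.9 + 124.74 + 882 + 785.4
= 6666.31.

variance of Y = 6666.31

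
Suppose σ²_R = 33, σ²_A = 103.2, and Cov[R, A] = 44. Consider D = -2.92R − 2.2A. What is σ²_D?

σ²_D = 1346.1712

σ²_D = a²·σ²_R + b²·σ²_A + 2ab·Cov[R, A] with a = -2.92, b = -2.2.
= (-2.92)²·33 + (-2.2)²·103.2 + 2·(-2.92)·(-2.2)·44
= 281.3712 + 499.488 + 565.312 = 1346.1712.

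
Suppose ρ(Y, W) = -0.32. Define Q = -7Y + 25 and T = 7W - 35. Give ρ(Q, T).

ρ(Q, T) = 0.32

Linear rescalings preserve |correlation|; the slopes -7 and 7 have opposite signs, so the correlation flips sign: ρ(Q, T) = −ρ(Y, W) = 0.32.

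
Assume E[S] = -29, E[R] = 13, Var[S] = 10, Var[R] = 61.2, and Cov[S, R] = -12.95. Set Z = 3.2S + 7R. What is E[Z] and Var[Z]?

E[Z] = -1.8, Var[Z] = 2521.04

E[Z] = 3.2·E[S] + 7·E[R] = 3.2·(-29) + 7·13 = -1.8.
Var[Z] = a²·Var[S] + b²·Var[R] + 2ab·Cov[S, R] with a = 3.2, b = 7.
= 3.2²·10 + 7²·61.2 + 2·3.2·7·(-12.95)
= 102.4 + 2998.8 + (-580.16) = 2521.04.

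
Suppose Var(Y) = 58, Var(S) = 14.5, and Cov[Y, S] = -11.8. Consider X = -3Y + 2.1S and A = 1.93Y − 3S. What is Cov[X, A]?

By bilinearity, Cov[X, A] = ac·Var(Y) + bd·Var(S) + (ad+bc)·Cov[Y, S], with a=-3, b=2.1, c=1.93, d=-3.
ac·Var(Y) = (-3)·1.93·58 = -335.82
bd·Var(S) = 2.1·(-3)·14.5 = -91.35
(ad+bc)·Cov[Y, S] = (13.053)·(-11.8) = -154.0254
Cov[X, A] = -335.82 + (-91.35) + (-154.0254) = -581.1954.

Cov[X, A] = -581.1954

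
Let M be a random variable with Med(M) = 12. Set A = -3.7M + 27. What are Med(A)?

Med(A) = -17.4

A linear map preserves order up to sign, so Med(A) = a·Med(M) + b = (-3.7)·12 + 27 = -17.4.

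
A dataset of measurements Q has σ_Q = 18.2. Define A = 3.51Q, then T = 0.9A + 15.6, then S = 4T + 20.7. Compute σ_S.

σ_A = |3.51|·18.2 = 63.882.
σ_T = |0.9|·63.882 = 57.4938.
σ_S = |4|·57.4938 = 229.9752.

σ_S = 229.9752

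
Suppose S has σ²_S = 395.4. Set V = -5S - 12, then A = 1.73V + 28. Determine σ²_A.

σ²_A = 29584.8165

σ²_V = (-5)²·395.4 = 9885.
σ²_A = 1.73²·9885 = 29584.8165.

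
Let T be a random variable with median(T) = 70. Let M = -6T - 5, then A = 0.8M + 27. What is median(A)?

median(M) = (-6)·70 + (-5) = -425.
median(A) = 0.8·(-425) + 27 = -313.

median(A) = -313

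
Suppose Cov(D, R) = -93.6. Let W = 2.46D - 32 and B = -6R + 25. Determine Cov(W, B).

Cov(W, B) = a·c·Cov(D, R) = 2.46·(-6)·(-93.6) = 1381.536. Additive constants drop out.

Cov(W, B) = 1381.536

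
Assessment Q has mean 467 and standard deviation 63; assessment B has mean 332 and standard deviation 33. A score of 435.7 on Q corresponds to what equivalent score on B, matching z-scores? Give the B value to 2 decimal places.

z = (435.7 − 467)/63 ≈ -0.4968.
B = 332 + z·33 = 332 + (435.7 − 467)·33/63 ≈ 315.60.

B = 315.60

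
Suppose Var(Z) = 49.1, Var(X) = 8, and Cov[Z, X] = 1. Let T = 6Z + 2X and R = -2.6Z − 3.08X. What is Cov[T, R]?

By bilinearity, Cov[T, R] = ac·Var(Z) + bd·Var(X) + (ad+bc)·Cov[Z, X], with a=6, b=2, c=-2.6, d=-3.08.
ac·Var(Z) = 6·(-2.6)·49.1 = -765.96
bd·Var(X) = 2·(-3.08)·8 = -49.28
(ad+bc)·Cov[Z, X] = (-23.68)·1 = -23.68
Cov[T, R] = -765.96 + (-49.28) + (-23.68) = -838.92.

Cov[T, R] = -838.92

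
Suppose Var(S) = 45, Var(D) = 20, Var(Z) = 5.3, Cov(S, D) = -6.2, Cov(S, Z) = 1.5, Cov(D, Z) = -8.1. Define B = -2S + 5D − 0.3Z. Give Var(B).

Var(B) = 830.577

Var(B) = a²·Var(S) + b²·Var(D) + c²·Var(Z) + 2ab·Cov(S, D) + 2ac·Cov(S, Z) + 2bc·Cov(D, Z), with a = -2, b = 5, c = -0.3.
= 180 + 500 + 0.477 + 124 + 1.8 + 24.3
= 830.577.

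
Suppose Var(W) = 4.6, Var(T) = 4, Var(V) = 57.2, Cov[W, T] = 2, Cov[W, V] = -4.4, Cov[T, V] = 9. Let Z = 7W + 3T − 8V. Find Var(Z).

Var(Z) = a²·Var(W) + b²·Var(T) + c²·Var(V) + 2ab·Cov[W, T] + 2ac·Cov[W, V] + 2bc·Cov[T, V], with a = 7, b = 3, c = -8.
= 225.4 + 36 + 3660.8 + 84 + 492.8 + (-432)
= 4067.

Var(Z) = 4067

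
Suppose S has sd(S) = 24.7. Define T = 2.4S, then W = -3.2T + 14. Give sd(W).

sd(W) = 189.696

sd(T) = |2.4|·24.7 = 59.28.
sd(W) = |-3.2|·59.28 = 189.696.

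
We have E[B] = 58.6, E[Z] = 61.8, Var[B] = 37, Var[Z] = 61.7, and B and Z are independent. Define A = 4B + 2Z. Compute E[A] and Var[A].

E[A] = 4·E[B] + 2·E[Z] = 4·58.6 + 2·61.8 = 358.
Var[A] = a²·Var[B] + b²·Var[Z] + 2ab·Cov[B, Z] with a = 4, b = 2.
Independence gives Cov[B, Z] = 0.
= 4²·37 + 2²·61.7 + 2·4·2·0
= 592 + 246.8 + 0 = 838.8.

E[A] = 358, Var[A] = 838.8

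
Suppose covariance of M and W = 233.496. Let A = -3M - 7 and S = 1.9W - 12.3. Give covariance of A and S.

covariance of A and S = -1330.9272

covariance of A and S = a·c·covariance of M and W = (-3)·1.9·233.496 = -1330.9272. Additive constants drop out.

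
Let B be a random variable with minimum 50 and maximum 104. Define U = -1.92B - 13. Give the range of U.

Range(U) = 103.68

Range of B = 104 − 50 = 54.
Range(U) = |a|·Range(B) = |-1.92|·54 = 103.68.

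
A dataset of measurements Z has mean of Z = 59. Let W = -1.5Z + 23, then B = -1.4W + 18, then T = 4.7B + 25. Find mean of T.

mean of W = (-1.5)·59 + 23 = -65.5.
mean of B = (-1.4)·(-65.5) + 18 = 109.7.
mean of T = 4.7·109.7 + 25 = 540.59.

mean of T = 540.59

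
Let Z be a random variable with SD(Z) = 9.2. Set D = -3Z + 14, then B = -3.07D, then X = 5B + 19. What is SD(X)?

SD(D) = |-3|·9.2 = 27.6.
SD(B) = |-3.07|·27.6 = 84.732.
SD(X) = |5|·84.732 = 423.66.

SD(X) = 423.66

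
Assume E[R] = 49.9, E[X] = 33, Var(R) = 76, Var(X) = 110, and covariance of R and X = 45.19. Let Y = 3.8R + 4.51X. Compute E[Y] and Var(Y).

E[Y] = 338.45, Var(Y) = 4883.78344

E[Y] = 3.8·E[R] + 4.51·E[X] = 3.8·49.9 + 4.51·33 = 338.45.
Var(Y) = a²·Var(R) + b²·Var(X) + 2ab·covariance of R and X with a = 3.8, b = 4.51.
= 3.8²·76 + 4.51²·110 + 2·3.8·4.51·45.19
= 1097.44 + 2237.411 + 1548.93244 = 4883.78344.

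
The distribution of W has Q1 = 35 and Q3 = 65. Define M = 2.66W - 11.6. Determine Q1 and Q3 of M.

Q1(M) = 81.5, Q3(M) = 161.3

a = 2.66 > 0: Q1(M) = a·Q1(W)+b = 81.5, Q3(M) = a·Q3(W)+b = 161.3.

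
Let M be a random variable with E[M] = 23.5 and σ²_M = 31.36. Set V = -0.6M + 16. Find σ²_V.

V = -0.6M + 16 is linear with a = -0.6, b = 16.
σ²_V = a²·σ²_M = (-0.6)²·31.36 = 11.2896 (the additive constant 16 does not affect variance).

σ²_V = 11.2896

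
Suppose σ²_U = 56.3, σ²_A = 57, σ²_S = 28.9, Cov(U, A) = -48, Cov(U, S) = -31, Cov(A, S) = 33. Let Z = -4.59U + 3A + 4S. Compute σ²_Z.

σ²_Z = a²·σ²_U + b²·σ²_A + c²·σ²_S + 2ab·Cov(U, A) + 2ac·Cov(U, S) + 2bc·Cov(A, S), with a = -4.59, b = 3, c = 4.
= 1186.13403 + 513 + 462.4 + 1321.92 + 1138.32 + 792
= 5413.77403.

σ²_Z = 5413.77403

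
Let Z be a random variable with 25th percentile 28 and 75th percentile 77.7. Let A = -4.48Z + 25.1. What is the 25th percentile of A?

25th percentile of A = -322.996

Since a = -4.48 < 0 the transformation is decreasing, reversing order: the 25th percentile of A corresponds to the 75th percentile of Z.
So P_{25}(A) = a·P_{75}(Z) + b = (-4.48)·77.7 + 25.1 = -322.996.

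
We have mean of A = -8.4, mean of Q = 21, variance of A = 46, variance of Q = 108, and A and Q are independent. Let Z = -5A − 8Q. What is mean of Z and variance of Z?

mean of Z = -126, variance of Z = 8062

mean of Z = (-5)·mean of A + (-8)·mean of Q = (-5)·(-8.4) + (-8)·21 = -126.
variance of Z = a²·variance of A + b²·variance of Q + 2ab·Cov(A, Q) with a = -5, b = -8.
Independence gives Cov(A, Q) = 0.
= (-5)²·46 + (-8)²·108 + 2·(-5)·(-8)·0
= 1150 + 6912 + 0 = 8062.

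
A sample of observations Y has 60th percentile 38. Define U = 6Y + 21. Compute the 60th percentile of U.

Since a = 6 > 0 the transformation is increasing, so the 60th percentile of U = a·(P_{60} of Y) + b = 6·38 + 21 = 249.

60th percentile of U = 249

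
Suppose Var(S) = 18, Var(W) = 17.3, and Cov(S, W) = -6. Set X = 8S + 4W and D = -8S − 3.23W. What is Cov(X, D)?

Cov(X, D) = -1028.476

By bilinearity, Cov(X, D) = ac·Var(S) + bd·Var(W) + (ad+bc)·Cov(S, W), with a=8, b=4, c=-8, d=-3.23.
ac·Var(S) = 8·(-8)·18 = -1152
bd·Var(W) = 4·(-3.23)·17.3 = -223.516
(ad+bc)·Cov(S, W) = (-57.84)·(-6) = 347.04
Cov(X, D) = -1152 + (-223.516) + 347.04 = -1028.476.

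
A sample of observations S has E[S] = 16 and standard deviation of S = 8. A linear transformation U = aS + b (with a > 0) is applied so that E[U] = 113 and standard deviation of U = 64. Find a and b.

a = 8, b = -15

standard deviation of U = a·standard deviation of S (a > 0), so a = 64/8 = 8.
E[U] = a·E[S] + b, so b = 113 − 8·16 = -15.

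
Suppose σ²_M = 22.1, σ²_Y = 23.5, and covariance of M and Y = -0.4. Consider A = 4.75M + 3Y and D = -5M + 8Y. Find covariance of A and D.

By bilinearity, covariance of A and D = ac·σ²_M + bd·σ²_Y + (ad+bc)·covariance of M and Y, with a=4.75, b=3, c=-5, d=8.
ac·σ²_M = 4.75·(-5)·22.1 = -524.875
bd·σ²_Y = 3·8·23.5 = 564
(ad+bc)·covariance of M and Y = (23)·(-0.4) = -9.2
covariance of A and D = -524.875 + 564 + (-9.2) = 29.925.

covariance of A and D = 29.925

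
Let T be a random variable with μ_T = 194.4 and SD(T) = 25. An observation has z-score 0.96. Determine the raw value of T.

T = 218.4

T = μ_T + z·SD(T) = 194.4 + 0.96·25 = 218.4.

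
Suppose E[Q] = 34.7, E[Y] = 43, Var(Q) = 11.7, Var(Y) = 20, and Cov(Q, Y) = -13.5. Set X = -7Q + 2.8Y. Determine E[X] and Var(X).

E[X] = -122.5, Var(X) = 1259.3

E[X] = (-7)·E[Q] + 2.8·E[Y] = (-7)·34.7 + 2.8·43 = -122.5.
Var(X) = a²·Var(Q) + b²·Var(Y) + 2ab·Cov(Q, Y) with a = -7, b = 2.8.
= (-7)²·11.7 + 2.8²·20 + 2·(-7)·2.8·(-13.5)
= 573.3 + 156.8 + 529.2 = 1259.3.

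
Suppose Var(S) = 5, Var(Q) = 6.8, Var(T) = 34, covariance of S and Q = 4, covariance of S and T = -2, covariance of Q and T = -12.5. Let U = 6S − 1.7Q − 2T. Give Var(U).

Var(U) = 217.052

Var(U) = a²·Var(S) + b²·Var(Q) + c²·Var(T) + 2ab·covariance of S and Q + 2ac·covariance of S and T + 2bc·covariance of Q and T, with a = 6, b = -1.7, c = -2.
= 180 + 19.652 + 136 + (-81.6) + 48 + (-85)
= 217.052.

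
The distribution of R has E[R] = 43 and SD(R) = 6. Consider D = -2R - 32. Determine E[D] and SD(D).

D = -2R - 32 is linear with a = -2, b = -32.
E[D] = a·E[R] + b = (-2)·43 + (-32) = -118.
SD(D) = |a|·SD(R) = |-2|·6 = 12.

E[D] = -118, SD(D) = 12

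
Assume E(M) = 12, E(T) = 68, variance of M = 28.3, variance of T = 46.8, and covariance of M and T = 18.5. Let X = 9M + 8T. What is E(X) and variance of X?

E(X) = 9·E(M) + 8·E(T) = 9·12 + 8·68 = 652.
variance of X = a²·variance of M + b²·variance of T + 2ab·covariance of M and T with a = 9, b = 8.
= 9²·28.3 + 8²·46.8 + 2·9·8·18.5
= 2292.3 + 2995.2 + 2664 = 7951.5.

E(X) = 652, variance of X = 7951.5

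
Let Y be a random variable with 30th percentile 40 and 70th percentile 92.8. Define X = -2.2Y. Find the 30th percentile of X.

30th percentile of X = -204.16

Since a = -2.2 < 0 the transformation is decreasing, reversing order: the 30th percentile of X corresponds to the 70th percentile of Y.
So P_{30}(X) = a·P_{70}(Y) + b = (-2.2)·92.8 = -204.16.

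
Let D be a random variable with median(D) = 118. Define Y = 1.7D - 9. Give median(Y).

median(Y) = 191.6

A linear map preserves order up to sign, so median(Y) = a·median(D) + b = 1.7·118 + (-9) = 191.6.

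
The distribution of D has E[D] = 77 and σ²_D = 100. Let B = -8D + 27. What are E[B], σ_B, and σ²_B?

B = -8D + 27 is linear with a = -8, b = 27.
E[B] = a·E[D] + b = (-8)·77 + 27 = -589.
σ_D = √100 = 10.
σ_B = |a|·σ_D = |-8|·10 = 80.
σ²_B = a²·σ²_D = (-8)²·100 = 6400 (the additive constant 27 does not affect variance).

E[B] = -589, σ_B = 80, σ²_B = 6400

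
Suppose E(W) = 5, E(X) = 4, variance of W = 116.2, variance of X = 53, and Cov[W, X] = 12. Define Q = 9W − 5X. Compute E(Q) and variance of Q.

E(Q) = 25, variance of Q = 9657.2

E(Q) = 9·E(W) + (-5)·E(X) = 9·5 + (-5)·4 = 25.
variance of Q = a²·variance of W + b²·variance of X + 2ab·Cov[W, X] with a = 9, b = -5.
= 9²·116.2 + (-5)²·53 + 2·9·(-5)·12
= 9412.2 + 1325 + (-1080) = 9657.2.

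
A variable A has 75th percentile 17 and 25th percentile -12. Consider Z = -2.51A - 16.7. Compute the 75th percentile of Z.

75th percentile of Z = 13.42

Since a = -2.51 < 0 the transformation is decreasing, reversing order: the 75th percentile of Z corresponds to the 25th percentile of A.
So P_{75}(Z) = a·P_{25}(A) + b = (-2.51)·(-12) + (-16.7) = 13.42.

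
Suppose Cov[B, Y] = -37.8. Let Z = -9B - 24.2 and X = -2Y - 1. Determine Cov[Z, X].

Cov[Z, X] = a·c·Cov[B, Y] = (-9)·(-2)·(-37.8) = -680.4. Additive constants drop out.

Cov[Z, X] = -680.4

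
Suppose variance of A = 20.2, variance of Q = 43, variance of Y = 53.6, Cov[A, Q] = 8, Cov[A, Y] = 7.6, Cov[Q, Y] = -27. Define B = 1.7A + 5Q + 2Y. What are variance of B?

variance of B = 995.458

variance of B = a²·variance of A + b²·variance of Q + c²·variance of Y + 2ab·Cov[A, Q] + 2ac·Cov[A, Y] + 2bc·Cov[Q, Y], with a = 1.7, b = 5, c = 2.
= 58.378 + 1075 + 214.4 + 136 + 51.68 + (-540)
= 995.458.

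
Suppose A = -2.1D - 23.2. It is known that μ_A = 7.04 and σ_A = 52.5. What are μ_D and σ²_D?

From A = -2.1D - 23.2: μ_A = a·μ_D + b, so μ_D = (μ_A − b)/a = (7.04 − (-23.2))/(-2.1) = -14.4.
σ²_A = 52.5² = 2756.25.
σ²_A = a²·σ²_D, so σ²_D = 2756.25/(-2.1)² = 625.

μ_D = -14.4, σ²_D = 625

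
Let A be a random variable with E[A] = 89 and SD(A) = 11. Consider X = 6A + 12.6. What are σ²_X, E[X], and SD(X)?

σ²_X = 4356, E[X] = 546.6, SD(X) = 66

X = 6A + 12.6 is linear with a = 6, b = 12.6.
σ²_A = 11² = 121.
σ²_X = a²·σ²_A = 6²·121 = 4356 (the additive constant 12.6 does not affect variance).
E[X] = a·E[A] + b = 6·89 + 12.6 = 546.6.
SD(X) = |a|·SD(A) = |6|·11 = 66.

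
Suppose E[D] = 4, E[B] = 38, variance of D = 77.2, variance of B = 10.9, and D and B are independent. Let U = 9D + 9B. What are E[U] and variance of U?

E[U] = 9·E[D] + 9·E[B] = 9·4 + 9·38 = 378.
variance of U = a²·variance of D + b²·variance of B + 2ab·Cov[D, B] with a = 9, b = 9.
Independence gives Cov[D, B] = 0.
= 9²·77.2 + 9²·10.9 + 2·9·9·0
= 6253.2 + 882.9 + 0 = 7136.1.

E[U] = 378, variance of U = 7136.1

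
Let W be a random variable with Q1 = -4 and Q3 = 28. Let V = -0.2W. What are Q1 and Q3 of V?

Q1(V) = -5.6, Q3(V) = 0.8

a = -0.2 < 0 reverses order: Q1(V) comes from Q3(W), Q3(V) from Q1(W).
Q1(V) = (-0.2)·28 = -5.6; Q3(V) = (-0.2)·(-4) = 0.8.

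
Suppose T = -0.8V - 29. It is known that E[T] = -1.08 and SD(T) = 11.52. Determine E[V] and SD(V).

From T = -0.8V - 29: E[T] = a·E[V] + b, so E[V] = (E[T] − b)/a = (-1.08 − (-29))/(-0.8) = -34.9.
SD(T) = |a|·SD(V), so SD(V) = 11.52/|-0.8| = 14.4.

E[V] = -34.9, SD(V) = 14.4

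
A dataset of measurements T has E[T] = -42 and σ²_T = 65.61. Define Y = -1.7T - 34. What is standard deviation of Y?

standard deviation of Y = 13.77

Y = -1.7T - 34 is linear with a = -1.7, b = -34.
standard deviation of T = √65.61 = 8.1.
standard deviation of Y = |a|·standard deviation of T = |-1.7|·8.1 = 13.77.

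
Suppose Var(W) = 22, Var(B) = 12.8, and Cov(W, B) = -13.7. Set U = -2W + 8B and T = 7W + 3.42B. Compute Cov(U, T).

By bilinearity, Cov(U, T) = ac·Var(W) + bd·Var(B) + (ad+bc)·Cov(W, B), with a=-2, b=8, c=7, d=3.42.
ac·Var(W) = (-2)·7·22 = -308
bd·Var(B) = 8·3.42·12.8 = 350.208
(ad+bc)·Cov(W, B) = (49.16)·(-13.7) = -673.492
Cov(U, T) = -308 + 350.208 + (-673.492) = -631.284.

Cov(U, T) = -631.284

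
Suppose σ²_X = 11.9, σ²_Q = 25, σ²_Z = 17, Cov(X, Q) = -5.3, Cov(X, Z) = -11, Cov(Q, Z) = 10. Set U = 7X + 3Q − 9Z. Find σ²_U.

σ²_U = a²·σ²_X + b²·σ²_Q + c²·σ²_Z + 2ab·Cov(X, Q) + 2ac·Cov(X, Z) + 2bc·Cov(Q, Z), with a = 7, b = 3, c = -9.
= 583.1 + 225 + 1377 + (-222.6) + 1386 + (-540)
= 2808.5.

σ²_U = 2808.5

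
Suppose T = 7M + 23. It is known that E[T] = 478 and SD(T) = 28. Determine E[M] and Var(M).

From T = 7M + 23: E[T] = a·E[M] + b, so E[M] = (E[T] − b)/a = (478 − 23)/7 = 65.
Var(T) = 28² = 784.
Var(T) = a²·Var(M), so Var(M) = 784/7² = 16.

E[M] = 65, Var(M) = 16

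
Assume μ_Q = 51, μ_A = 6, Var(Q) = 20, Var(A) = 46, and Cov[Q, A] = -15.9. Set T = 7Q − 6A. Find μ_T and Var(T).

μ_T = 321, Var(T) = 3971.6

μ_T = 7·μ_Q + (-6)·μ_A = 7·51 + (-6)·6 = 321.
Var(T) = a²·Var(Q) + b²·Var(A) + 2ab·Cov[Q, A] with a = 7, b = -6.
= 7²·20 + (-6)²·46 + 2·7·(-6)·(-15.9)
= 980 + 1656 + 1335.6 = 3971.6.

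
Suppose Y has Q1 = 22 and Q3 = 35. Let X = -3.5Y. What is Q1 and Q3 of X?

a = -3.5 < 0 reverses order: Q1(X) comes from Q3(Y), Q3(X) from Q1(Y).
Q1(X) = (-3.5)·35 = -122.5; Q3(X) = (-3.5)·22 = -77.

Q1(X) = -122.5, Q3(X) = -77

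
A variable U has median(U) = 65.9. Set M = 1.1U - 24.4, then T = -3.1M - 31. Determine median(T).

median(M) = 1.1·65.9 + (-24.4) = 48.09.
median(T) = (-3.1)·48.09 + (-31) = -180.079.

median(T) = -180.079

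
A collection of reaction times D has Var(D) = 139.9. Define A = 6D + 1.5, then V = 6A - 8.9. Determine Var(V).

Var(A) = 6²·139.9 = 5036.4.
Var(V) = 6²·5036.4 = 181310.4.

Var(V) = 181310.4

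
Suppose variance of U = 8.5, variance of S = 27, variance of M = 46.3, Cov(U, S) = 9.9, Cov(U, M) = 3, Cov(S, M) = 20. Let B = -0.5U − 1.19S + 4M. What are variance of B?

variance of B = 590.5407

variance of B = a²·variance of U + b²·variance of S + c²·variance of M + 2ab·Cov(U, S) + 2ac·Cov(U, M) + 2bc·Cov(S, M), with a = -0.5, b = -1.19, c = 4.
= 2.125 + 38.2347 + 740.8 + 11.781 + (-12) + (-190.4)
= 590.5407.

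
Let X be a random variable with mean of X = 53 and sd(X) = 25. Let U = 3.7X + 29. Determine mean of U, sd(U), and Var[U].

U = 3.7X + 29 is linear with a = 3.7, b = 29.
mean of U = a·mean of X + b = 3.7·53 + 29 = 225.1.
sd(U) = |a|·sd(X) = |3.7|·25 = 92.5.
Var[X] = 25² = 625.
Var[U] = a²·Var[X] = 3.7²·625 = 8556.25 (the additive constant 29 does not affect variance).

mean of U = 225.1, sd(U) = 92.5, Var[U] = 8556.25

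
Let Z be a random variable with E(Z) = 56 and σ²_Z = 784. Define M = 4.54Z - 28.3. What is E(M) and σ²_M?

E(M) = 225.94, σ²_M = 16159.4944

M = 4.54Z - 28.3 is linear with a = 4.54, b = -28.3.
E(M) = a·E(Z) + b = 4.54·56 + (-28.3) = 225.94.
σ²_M = a²·σ²_Z = 4.54²·784 = 16159.4944 (the additive constant -28.3 does not affect variance).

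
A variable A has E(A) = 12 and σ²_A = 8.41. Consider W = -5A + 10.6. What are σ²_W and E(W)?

W = -5A + 10.6 is linear with a = -5, b = 10.6.
σ²_W = a²·σ²_A = (-5)²·8.41 = 210.25 (the additive constant 10.6 does not affect variance).
E(W) = a·E(A) + b = (-5)·12 + 10.6 = -49.4.

σ²_W = 210.25, E(W) = -49.4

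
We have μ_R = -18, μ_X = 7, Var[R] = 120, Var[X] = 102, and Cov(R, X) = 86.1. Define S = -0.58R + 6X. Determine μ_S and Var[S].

μ_S = 52.44, Var[S] = 3113.112

μ_S = (-0.58)·μ_R + 6·μ_X = (-0.58)·(-18) + 6·7 = 52.44.
Var[S] = a²·Var[R] + b²·Var[X] + 2ab·Cov(R, X) with a = -0.58, b = 6.
= (-0.58)²·120 + 6²·102 + 2·(-0.58)·6·86.1
= 40.368 + 3672 + (-599.256) = 3113.112.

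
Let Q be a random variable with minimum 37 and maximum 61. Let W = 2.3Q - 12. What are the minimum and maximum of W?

a = 2.3 > 0, so min(W) = a·min(Q)+b = 2.3·37 + (-12) = 73.1 and max(W) = 2.3·61 + (-12) = 128.3.

min(W) = 73.1, max(W) = 128.3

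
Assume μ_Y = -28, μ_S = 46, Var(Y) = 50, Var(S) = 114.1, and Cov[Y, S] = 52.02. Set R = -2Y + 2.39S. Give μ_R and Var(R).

μ_R = (-2)·μ_Y + 2.39·μ_S = (-2)·(-28) + 2.39·46 = 165.94.
Var(R) = a²·Var(Y) + b²·Var(S) + 2ab·Cov[Y, S] with a = -2, b = 2.39.
= (-2)²·50 + 2.39²·114.1 + 2·(-2)·2.39·52.02
= 200 + 651.75061 + (-497.3112) = 354.43941.

μ_R = 165.94, Var(R) = 354.43941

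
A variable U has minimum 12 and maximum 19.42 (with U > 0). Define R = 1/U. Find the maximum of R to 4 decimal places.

1/U is decreasing on this domain, so max(R) comes from min(U) = 12: max(R) = 1/(12) ≈ 0.0833.

max(R) = 0.0833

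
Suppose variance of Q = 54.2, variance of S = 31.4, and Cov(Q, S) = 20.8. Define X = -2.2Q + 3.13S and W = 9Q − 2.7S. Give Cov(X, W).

Cov(X, W) = -629.0334

By bilinearity, Cov(X, W) = ac·variance of Q + bd·variance of S + (ad+bc)·Cov(Q, S), with a=-2.2, b=3.13, c=9, d=-2.7.
ac·variance of Q = (-2.2)·9·54.2 = -1073.16
bd·variance of S = 3.13·(-2.7)·31.4 = -265.3614
(ad+bc)·Cov(Q, S) = (34.11)·20.8 = 709.488
Cov(X, W) = -1073.16 + (-265.3614) + 709.488 = -629.0334.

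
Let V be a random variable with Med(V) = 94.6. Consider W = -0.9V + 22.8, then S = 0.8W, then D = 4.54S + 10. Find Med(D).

Med(D) = -216.41888

Med(W) = (-0.9)·94.6 + 22.8 = -62.34.
Med(S) = 0.8·(-62.34) = -49.872.
Med(D) = 4.54·(-49.872) + 10 = -216.41888.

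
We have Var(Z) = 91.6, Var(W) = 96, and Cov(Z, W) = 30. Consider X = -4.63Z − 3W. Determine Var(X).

Var(X) = 3661.02004

Var(X) = a²·Var(Z) + b²·Var(W) + 2ab·Cov(Z, W) with a = -4.63, b = -3.
= (-4.63)²·91.6 + (-3)²·96 + 2·(-4.63)·(-3)·30
= 1963.62004 + 864 + 833.4 = 3661.02004.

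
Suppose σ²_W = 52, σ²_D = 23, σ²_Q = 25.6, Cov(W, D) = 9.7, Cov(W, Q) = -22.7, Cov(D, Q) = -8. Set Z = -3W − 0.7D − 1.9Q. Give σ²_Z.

σ²_Z = a²·σ²_W + b²·σ²_D + c²·σ²_Q + 2ab·Cov(W, D) + 2ac·Cov(W, Q) + 2bc·Cov(D, Q), with a = -3, b = -0.7, c = -1.9.
= 468 + 11.27 + 92.416 + 40.74 + (-258.78) + (-21.28)
= 332.366.

σ²_Z = 332.366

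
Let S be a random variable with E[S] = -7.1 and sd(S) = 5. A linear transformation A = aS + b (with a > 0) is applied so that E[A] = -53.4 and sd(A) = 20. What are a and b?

sd(A) = a·sd(S) (a > 0), so a = 20/5 = 4.
E[A] = a·E[S] + b, so b = -53.4 − 4·(-7.1) = -25.

a = 4, b = -25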